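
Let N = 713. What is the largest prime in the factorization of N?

713 = 23 · 31
31 is prime.
So 713 = 23 · 31; the largest prime factor is 31.

31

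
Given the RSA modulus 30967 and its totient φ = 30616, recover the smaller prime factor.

φ(n) = (p−1)(q−1) = n − (p+q) + 1, so p + q = 30967 − 30616 + 1 = 352.
p and q are the roots of t² − 352t + 30967 = 0.
Discriminant: 352² − 4·30967 = 123904 − 123868 = 36; √36 = 6.
q = (352 − 6)/2 = 173, p = (352 + 6)/2 = 179.
Check: 173 · 179 = 30967.

173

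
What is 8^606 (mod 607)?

1

8^1 ≡ 8 (mod 607)
8^2 ≡ 8^2 = 64 ≡ 64 (mod 607)
8^4 ≡ 64^2 = 4096 ≡ 454 (mod 607)
8^8 ≡ 454^2 = 206116 ≡ 343 (mod 607)
8^16 ≡ 343^2 = 117649 ≡ 498 (mod 607)
8^32 ≡ 498^2 = 248004 ≡ 348 (mod 607)
8^64 ≡ 348^2 = 121104 ≡ 311 (mod 607)
8^128 ≡ 311^2 = 96721 ≡ 208 (mod 607)
8^256 ≡ 208^2 = 43264 ≡ 167 (mod 607)
8^512 ≡ 167^2 = 27889 ≡ 574 (mod 607)
606 = 512 + 64 + 16 + 8 + 4 + 2 in binary powers of 2.
So 8^606 ≡ 574 · 311 · 498 · 343 · 454 · 64 ≡ 1 (mod 607).
Since the result is 1, base 8 gives no evidence that 607 is composite.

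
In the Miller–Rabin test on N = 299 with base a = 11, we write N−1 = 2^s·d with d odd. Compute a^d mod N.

299 − 1 = 298 = 2^1 · 149, so d = 149.
11^1 ≡ 11 (mod 299)
11^2 ≡ 11^2 = 121 ≡ 121 (mod 299)
11^4 ≡ 121^2 = 14641 ≡ 289 (mod 299)
11^8 ≡ 289^2 = 83521 ≡ 100 (mod 299)
11^16 ≡ 100^2 = 10000 ≡ 133 (mod 299)
11^32 ≡ 133^2 = 17689 ≡ 48 (mod 299)
11^64 ≡ 48^2 = 2304 ≡ 211 (mod 299)
11^128 ≡ 211^2 = 44521 ≡ 269 (mod 299)
149 = 128 + 16 + 4 + 1 in binary powers of 2.
So 11^149 ≡ 269 · 133 · 289 · 11 ≡ 267 (mod 299).
Squaring chain: 267; never reaches −1, so base 11 is a Miller–Rabin witness that 299 is composite.

267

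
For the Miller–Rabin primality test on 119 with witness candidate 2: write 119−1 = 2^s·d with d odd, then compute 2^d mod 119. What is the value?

25

119 − 1 = 118 = 2^1 · 59, so d = 59.
2^1 ≡ 2 (mod 119)
2^2 ≡ 2^2 = 4 ≡ 4 (mod 119)
2^4 ≡ 4^2 = 16 ≡ 16 (mod 119)
2^8 ≡ 16^2 = 256 ≡ 18 (mod 119)
2^16 ≡ 18^2 = 324 ≡ 86 (mod 119)
2^32 ≡ 86^2 = 7396 ≡ 18 (mod 119)
59 = 32 + 16 + 8 + 2 + 1 in binary powers of 2.
So 2^59 ≡ 18 · 86 · 18 · 4 · 2 ≡ 25 (mod 119).
Squaring chain: 25; never reaches −1, so base 2 is a Miller–Rabin witness that 119 is composite.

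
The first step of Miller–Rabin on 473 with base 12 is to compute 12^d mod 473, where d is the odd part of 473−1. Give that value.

331

473 − 1 = 472 = 2^3 · 59, so d = 59.
12^1 ≡ 12 (mod 473)
12^2 ≡ 12^2 = 144 ≡ 144 (mod 473)
12^4 ≡ 144^2 = 20736 ≡ 397 (mod 473)
12^8 ≡ 397^2 = 157609 ≡ 100 (mod 473)
12^16 ≡ 100^2 = 10000 ≡ 67 (mod 473)
12^32 ≡ 67^2 = 4489 ≡ 232 (mod 473)
59 = 32 + 16 + 8 + 2 + 1 in binary powers of 2.
So 12^59 ≡ 232 · 67 · 100 · 144 · 12 ≡ 331 (mod 473).
Squaring chain: 331 → 298 → 353; never reaches −1, so base 12 is a Miller–Rabin witness that 473 is composite.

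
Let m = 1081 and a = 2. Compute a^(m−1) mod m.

2^1 ≡ 2 (mod 1081)
2^2 ≡ 2^2 = 4 ≡ 4 (mod 1081)
2^4 ≡ 4^2 = 16 ≡ 16 (mod 1081)
2^8 ≡ 16^2 = 256 ≡ 256 (mod 1081)
2^16 ≡ 256^2 = 65536 ≡ 676 (mod 1081)
2^32 ≡ 676^2 = 456976 ≡ 794 (mod 1081)
2^64 ≡ 794^2 = 630436 ≡ 213 (mod 1081)
2^128 ≡ 213^2 = 45369 ≡ 1048 (mod 1081)
2^256 ≡ 1048^2 = 1098304 ≡ 8 (mod 1081)
2^512 ≡ 8^2 = 64 ≡ 64 (mod 1081)
2^1024 ≡ 64^2 = 4096 ≡ 853 (mod 1081)
1080 = 1024 + 32 + 16 + 8 in binary powers of 2.
So 2^1080 ≡ 853 · 794 · 676 · 256 ≡ 165 (mod 1081).
Since 165 ≠ 1, base 2 is a Fermat witness: 1081 is composite.

165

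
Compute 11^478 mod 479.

1

11^1 ≡ 11 (mod 479)
11^2 ≡ 11^2 = 121 ≡ 121 (mod 479)
11^4 ≡ 121^2 = 14641 ≡ 271 (mod 479)
11^8 ≡ 271^2 = 73441 ≡ 154 (mod 479)
11^16 ≡ 154^2 = 23716 ≡ 245 (mod 479)
11^32 ≡ 245^2 = 60025 ≡ 150 (mod 479)
11^64 ≡ 150^2 = 22500 ≡ 466 (mod 479)
11^128 ≡ 466^2 = 217156 ≡ 169 (mod 479)
11^256 ≡ 169^2 = 28561 ≡ 300 (mod 479)
478 = 256 + 128 + 64 + 16 + 8 + 4 + 2 in binary powers of 2.
So 11^478 ≡ 300 · 169 · 466 · 245 · 154 · 271 · 121 ≡ 1 (mod 479).
Since the result is 1, base 11 gives no evidence that 479 is composite.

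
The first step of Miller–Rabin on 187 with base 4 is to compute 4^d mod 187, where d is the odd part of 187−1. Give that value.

174

187 − 1 = 186 = 2^1 · 93, so d = 93.
4^1 ≡ 4 (mod 187)
4^2 ≡ 4^2 = 16 ≡ 16 (mod 187)
4^4 ≡ 16^2 = 256 ≡ 69 (mod 187)
4^8 ≡ 69^2 = 4761 ≡ 86 (mod 187)
4^16 ≡ 86^2 = 7396 ≡ 103 (mod 187)
4^32 ≡ 103^2 = 10609 ≡ 137 (mod 187)
4^64 ≡ 137^2 = 18769 ≡ 69 (mod 187)
93 = 64 + 16 + 8 + 4 + 1 in binary powers of 2.
So 4^93 ≡ 69 · 103 · 86 · 69 · 4 ≡ 174 (mod 187).
Squaring chain: 174; never reaches −1, so base 4 is a Miller–Rabin witness that 187 is composite.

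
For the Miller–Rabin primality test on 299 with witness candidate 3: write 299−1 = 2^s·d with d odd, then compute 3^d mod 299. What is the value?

299 − 1 = 298 = 2^1 · 149, so d = 149.
3^1 ≡ 3 (mod 299)
3^2 ≡ 3^2 = 9 ≡ 9 (mod 299)
3^4 ≡ 9^2 = 81 ≡ 81 (mod 299)
3^8 ≡ 81^2 = 6561 ≡ 282 (mod 299)
3^16 ≡ 282^2 = 79524 ≡ 289 (mod 299)
3^32 ≡ 289^2 = 83521 ≡ 100 (mod 299)
3^64 ≡ 100^2 = 10000 ≡ 133 (mod 299)
3^128 ≡ 133^2 = 17689 ≡ 48 (mod 299)
149 = 128 + 16 + 4 + 1 in binary powers of 2.
So 3^149 ≡ 48 · 289 · 81 · 3 ≡ 269 (mod 299).
Squaring chain: 269; never reaches −1, so base 3 is a Miller–Rabin witness that 299 is composite.

269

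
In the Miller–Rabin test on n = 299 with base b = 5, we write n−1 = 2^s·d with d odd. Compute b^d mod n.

299 − 1 = 298 = 2^1 · 149, so d = 149.
5^1 ≡ 5 (mod 299)
5^2 ≡ 5^2 = 25 ≡ 25 (mod 299)
5^4 ≡ 25^2 = 625 ≡ 27 (mod 299)
5^8 ≡ 27^2 = 729 ≡ 131 (mod 299)
5^16 ≡ 131^2 = 17161 ≡ 118 (mod 299)
5^32 ≡ 118^2 = 13924 ≡ 170 (mod 299)
5^64 ≡ 170^2 = 28900 ≡ 196 (mod 299)
5^128 ≡ 196^2 = 38416 ≡ 144 (mod 299)
149 = 128 + 16 + 4 + 1 in binary powers of 2.
So 5^149 ≡ 144 · 118 · 27 · 5 ≡ 291 (mod 299).
Squaring chain: 291; never reaches −1, so base 5 is a Miller–Rabin witness that 299 is composite.

291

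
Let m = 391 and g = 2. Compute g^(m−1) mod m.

2^1 ≡ 2 (mod 391)
2^2 ≡ 2^2 = 4 ≡ 4 (mod 391)
2^4 ≡ 4^2 = 16 ≡ 16 (mod 391)
2^8 ≡ 16^2 = 256 ≡ 256 (mod 391)
2^16 ≡ 256^2 = 65536 ≡ 239 (mod 391)
2^32 ≡ 239^2 = 57121 ≡ 35 (mod 391)
2^64 ≡ 35^2 = 1225 ≡ 52 (mod 391)
2^128 ≡ 52^2 = 2704 ≡ 358 (mod 391)
2^256 ≡ 358^2 = 128164 ≡ 307 (mod 391)
390 = 256 + 128 + 4 + 2 in binary powers of 2.
So 2^390 ≡ 307 · 358 · 16 · 4 ≡ 285 (mod 391).
Since 285 ≠ 1, base 2 is a Fermat witness: 391 is composite.

285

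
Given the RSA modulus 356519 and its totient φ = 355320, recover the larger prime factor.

φ(n) = (p−1)(q−1) = n − (p+q) + 1, so p + q = 356519 − 355320 + 1 = 1200.
p and q are the roots of t² − 1200t + 356519 = 0.
Discriminant: 1200² − 4·356519 = 1440000 − 1426076 = 13924; √13924 = 118.
q = (1200 − 118)/2 = 541, p = (1200 + 118)/2 = 659.
Check: 541 · 659 = 356519.

659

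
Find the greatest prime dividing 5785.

5785 = 5 · 1157
1157 = 13 · 89
89 is prime.
So 5785 = 5 · 13 · 89; the largest prime factor is 89.

89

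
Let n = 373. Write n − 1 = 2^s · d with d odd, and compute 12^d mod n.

1

373 − 1 = 372 = 2^2 · 93, so d = 93.
12^1 ≡ 12 (mod 373)
12^2 ≡ 12^2 = 144 ≡ 144 (mod 373)
12^4 ≡ 144^2 = 20736 ≡ 221 (mod 373)
12^8 ≡ 221^2 = 48841 ≡ 351 (mod 373)
12^16 ≡ 351^2 = 123201 ≡ 111 (mod 373)
12^32 ≡ 111^2 = 12321 ≡ 12 (mod 373)
12^64 ≡ 12^2 = 144 ≡ 144 (mod 373)
93 = 64 + 16 + 8 + 4 + 1 in binary powers of 2.
So 12^93 ≡ 144 · 111 · 351 · 221 · 12 ≡ 1 (mod 373).
Since 12^d ≡ 1 (mod 373), base 12 does not prove 373 composite.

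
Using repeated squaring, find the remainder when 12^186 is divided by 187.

12^1 ≡ 12 (mod 187)
12^2 ≡ 12^2 = 144 ≡ 144 (mod 187)
12^4 ≡ 144^2 = 20736 ≡ 166 (mod 187)
12^8 ≡ 166^2 = 27556 ≡ 67 (mod 187)
12^16 ≡ 67^2 = 4489 ≡ 1 (mod 187)
12^32 ≡ 1^2 = 1 ≡ 1 (mod 187)
12^64 ≡ 1^2 = 1 ≡ 1 (mod 187)
12^128 ≡ 1^2 = 1 ≡ 1 (mod 187)
186 = 128 + 32 + 16 + 8 + 2 in binary powers of 2.
So 12^186 ≡ 1 · 1 · 1 · 67 · 144 ≡ 111 (mod 187).
Since 111 ≠ 1, base 12 is a Fermat witness: 187 is composite.

111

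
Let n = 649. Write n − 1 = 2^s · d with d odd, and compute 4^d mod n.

649 − 1 = 648 = 2^3 · 81, so d = 81.
4^1 ≡ 4 (mod 649)
4^2 ≡ 4^2 = 16 ≡ 16 (mod 649)
4^4 ≡ 16^2 = 256 ≡ 256 (mod 649)
4^8 ≡ 256^2 = 65536 ≡ 636 (mod 649)
4^16 ≡ 636^2 = 404496 ≡ 169 (mod 649)
4^32 ≡ 169^2 = 28561 ≡ 5 (mod 649)
4^64 ≡ 5^2 = 25 ≡ 25 (mod 649)
81 = 64 + 16 + 1 in binary powers of 2.
So 4^81 ≡ 25 · 169 · 4 ≡ 26 (mod 649).
Squaring chain: 26 → 27 → 80; never reaches −1, so base 4 is a Miller–Rabin witness that 649 is composite.

26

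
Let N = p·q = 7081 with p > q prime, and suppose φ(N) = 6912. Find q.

φ(n) = (p−1)(q−1) = n − (p+q) + 1, so p + q = 7081 − 6912 + 1 = 170.
p and q are the roots of t² − 170t + 7081 = 0.
Discriminant: 170² − 4·7081 = 28900 − 28324 = 576; √576 = 24.
q = (170 − 24)/2 = 73, p = (170 + 24)/2 = 97.
Check: 73 · 97 = 7081.

73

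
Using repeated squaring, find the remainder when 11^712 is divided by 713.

514

11^1 ≡ 11 (mod 713)
11^2 ≡ 11^2 = 121 ≡ 121 (mod 713)
11^4 ≡ 121^2 = 14641 ≡ 381 (mod 713)
11^8 ≡ 381^2 = 145161 ≡ 422 (mod 713)
11^16 ≡ 422^2 = 178084 ≡ 547 (mod 713)
11^32 ≡ 547^2 = 299209 ≡ 462 (mod 713)
11^64 ≡ 462^2 = 213444 ≡ 257 (mod 713)
11^128 ≡ 257^2 = 66049 ≡ 453 (mod 713)
11^256 ≡ 453^2 = 205209 ≡ 578 (mod 713)
11^512 ≡ 578^2 = 334084 ≡ 400 (mod 713)
712 = 512 + 128 + 64 + 8 in binary powers of 2.
So 11^712 ≡ 400 · 453 · 257 · 422 ≡ 514 (mod 713).
Since 514 ≠ 1, base 11 is a Fermat witness: 713 is composite.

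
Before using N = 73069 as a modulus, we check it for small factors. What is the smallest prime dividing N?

73069 is odd.
Digit sum 25, not divisible by 3.
Ends in 9: not divisible by 5.
7: 73069 = 7·10438 + 3
11: 73069 = 11·6642 + 7
13: 73069 = 13·5620 + 9
17: 73069 = 17·4298 + 3
19: 73069 = 19·3845 + 14
23: 73069 = 23·3176 + 21
29: 73069 = 29·2519 + 18
31: 73069 = 31·2357 + 2
37: 73069 = 37·1974 + 31
41: 73069 = 41·1782 + 7
43: 73069 = 43·1699 + 12
47: 73069 = 47·1554 + 31
53: 73069 = 53·1378 + 35
59: 73069 = 59·1238 + 27
61: 73069 = 61·1197 + 52
67: 73069 = 67·1090 + 39
71: 73069 = 71·1029 + 10
73: 73069 = 73·1000 + 69
79: 73069 = 79·924 + 73
83: 73069 = 83·880 + 29
89: 73069 = 89·821

89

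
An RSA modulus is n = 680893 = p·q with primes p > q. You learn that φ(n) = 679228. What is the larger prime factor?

947

φ(n) = (p−1)(q−1) = n − (p+q) + 1, so p + q = 680893 − 679228 + 1 = 1666.
p and q are the roots of t² − 1666t + 680893 = 0.
Discriminant: 1666² − 4·680893 = 2775556 − 2723572 = 51984; √51984 = 228.
q = (1666 − 228)/2 = 719, p = (1666 + 228)/2 = 947.
Check: 719 · 947 = 680893.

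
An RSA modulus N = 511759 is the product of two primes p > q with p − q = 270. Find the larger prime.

863

Since p = q + 270, we have 511759 = q(q + 270), so q² + 270q − 511759 = 0.
Discriminant: 270² + 4·511759 = 72900 + 2047036 = 2119936; √2119936 = 1456.
q = (−270 + 1456)/2 = 593, and p = q + 270 = 863.
Check: 593 · 863 = 511759.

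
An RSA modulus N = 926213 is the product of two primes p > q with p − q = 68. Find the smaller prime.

929

Since p = q + 68, we have 926213 = q(q + 68), so q² + 68q − 926213 = 0.
Discriminant: 68² + 4·926213 = 4624 + 3704852 = 3709476; √3709476 = 1926.
q = (−68 + 1926)/2 = 929, and p = q + 68 = 997.
Check: 929 · 997 = 926213.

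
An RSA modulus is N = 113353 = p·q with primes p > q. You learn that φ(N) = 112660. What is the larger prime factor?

φ(n) = (p−1)(q−1) = n − (p+q) + 1, so p + q = 113353 − 112660 + 1 = 694.
p and q are the roots of t² − 694t + 113353 = 0.
Discriminant: 694² − 4·113353 = 481636 − 453412 = 28224; √28224 = 168.
q = (694 − 168)/2 = 263, p = (694 + 168)/2 = 431.
Check: 263 · 431 = 113353.

431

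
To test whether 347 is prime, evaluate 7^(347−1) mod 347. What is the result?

7^1 ≡ 7 (mod 347)
7^2 ≡ 7^2 = 49 ≡ 49 (mod 347)
7^4 ≡ 49^2 = 2401 ≡ 319 (mod 347)
7^8 ≡ 319^2 = 101761 ≡ 90 (mod 347)
7^16 ≡ 90^2 = 8100 ≡ 119 (mod 347)
7^32 ≡ 119^2 = 14161 ≡ 281 (mod 347)
7^64 ≡ 281^2 = 78961 ≡ 192 (mod 347)
7^128 ≡ 192^2 = 36864 ≡ 82 (mod 347)
7^256 ≡ 82^2 = 6724 ≡ 131 (mod 347)
346 = 256 + 64 + 16 + 8 + 2 in binary powers of 2.
So 7^346 ≡ 131 · 192 · 119 · 90 · 49 ≡ 1 (mod 347).
Since the result is 1, base 7 gives no evidence that 347 is composite.

1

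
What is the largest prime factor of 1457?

47

1457 = 31 · 47
47 is prime.
So 1457 = 31 · 47; the largest prime factor is 47.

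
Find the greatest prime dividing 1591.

43

1591 = 37 · 43
43 is prime.
So 1591 = 37 · 43; the largest prime factor is 43.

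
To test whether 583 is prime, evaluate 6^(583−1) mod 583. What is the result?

278

6^1 ≡ 6 (mod 583)
6^2 ≡ 6^2 = 36 ≡ 36 (mod 583)
6^4 ≡ 36^2 = 1296 ≡ 130 (mod 583)
6^8 ≡ 130^2 = 16900 ≡ 576 (mod 583)
6^16 ≡ 576^2 = 331776 ≡ 49 (mod 583)
6^32 ≡ 49^2 = 2401 ≡ 69 (mod 583)
6^64 ≡ 69^2 = 4761 ≡ 97 (mod 583)
6^128 ≡ 97^2 = 9409 ≡ 81 (mod 583)
6^256 ≡ 81^2 = 6561 ≡ 148 (mod 583)
6^512 ≡ 148^2 = 21904 ≡ 333 (mod 583)
582 = 512 + 64 + 4 + 2 in binary powers of 2.
So 6^582 ≡ 333 · 97 · 130 · 36 ≡ 278 (mod 583).
Since 278 ≠ 1, base 6 is a Fermat witness: 583 is composite.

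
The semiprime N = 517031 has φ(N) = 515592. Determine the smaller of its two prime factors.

683

φ(n) = (p−1)(q−1) = n − (p+q) + 1, so p + q = 517031 − 515592 + 1 = 1440.
p and q are the roots of t² − 1440t + 517031 = 0.
Discriminant: 1440² − 4·517031 = 2073600 − 2068124 = 5476; √5476 = 74.
q = (1440 − 74)/2 = 683, p = (1440 + 74)/2 = 757.
Check: 683 · 757 = 517031.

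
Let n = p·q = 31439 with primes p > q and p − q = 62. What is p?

Since p = q + 62, we have 31439 = q(q + 62), so q² + 62q − 31439 = 0.
Discriminant: 62² + 4·31439 = 3844 + 125756 = 129600; √129600 = 360.
q = (−62 + 360)/2 = 149, and p = q + 62 = 211.
Check: 149 · 211 = 31439.

211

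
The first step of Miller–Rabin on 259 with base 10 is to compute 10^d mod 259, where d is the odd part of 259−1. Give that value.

223

259 − 1 = 258 = 2^1 · 129, so d = 129.
10^1 ≡ 10 (mod 259)
10^2 ≡ 10^2 = 100 ≡ 100 (mod 259)
10^4 ≡ 100^2 = 10000 ≡ 158 (mod 259)
10^8 ≡ 158^2 = 24964 ≡ 100 (mod 259)
10^16 ≡ 100^2 = 10000 ≡ 158 (mod 259)
10^32 ≡ 158^2 = 24964 ≡ 100 (mod 259)
10^64 ≡ 100^2 = 10000 ≡ 158 (mod 259)
10^128 ≡ 158^2 = 24964 ≡ 100 (mod 259)
129 = 128 + 1 in binary powers of 2.
So 10^129 ≡ 100 · 10 ≡ 223 (mod 259).
Squaring chain: 223; never reaches −1, so base 10 is a Miller–Rabin witness that 259 is composite.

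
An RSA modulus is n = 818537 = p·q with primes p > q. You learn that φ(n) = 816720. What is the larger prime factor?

997

φ(n) = (p−1)(q−1) = n − (p+q) + 1, so p + q = 818537 − 816720 + 1 = 1818.
p and q are the roots of t² − 1818t + 818537 = 0.
Discriminant: 1818² − 4·818537 = 3305124 − 3274148 = 30976; √30976 = 176.
q = (1818 − 176)/2 = 821, p = (1818 + 176)/2 = 997.
Check: 821 · 997 = 818537.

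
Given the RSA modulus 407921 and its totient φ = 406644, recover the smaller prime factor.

619

φ(n) = (p−1)(q−1) = n − (p+q) + 1, so p + q = 407921 − 406644 + 1 = 1278.
p and q are the roots of t² − 1278t + 407921 = 0.
Discriminant: 1278² − 4·407921 = 1633284 − 1631684 = 1600; √1600 = 40.
q = (1278 − 40)/2 = 619, p = (1278 + 40)/2 = 659.
Check: 619 · 659 = 407921.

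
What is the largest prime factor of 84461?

84461 = 13 · 6497
6497 = 73 · 89
89 is prime.
So 84461 = 13 · 73 · 89; the largest prime factor is 89.

89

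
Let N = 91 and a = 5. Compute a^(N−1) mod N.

5^1 ≡ 5 (mod 91)
5^2 ≡ 5^2 = 25 ≡ 25 (mod 91)
5^4 ≡ 25^2 = 625 ≡ 79 (mod 91)
5^8 ≡ 79^2 = 6241 ≡ 53 (mod 91)
5^16 ≡ 53^2 = 2809 ≡ 79 (mod 91)
5^32 ≡ 79^2 = 6241 ≡ 53 (mod 91)
5^64 ≡ 53^2 = 2809 ≡ 79 (mod 91)
90 = 64 + 16 + 8 + 2 in binary powers of 2.
So 5^90 ≡ 79 · 79 · 53 · 25 ≡ 64 (mod 91).
Since 64 ≠ 1, base 5 is a Fermat witness: 91 is composite.

64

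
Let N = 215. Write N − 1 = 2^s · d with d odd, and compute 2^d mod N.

168

215 − 1 = 214 = 2^1 · 107, so d = 107.
2^1 ≡ 2 (mod 215)
2^2 ≡ 2^2 = 4 ≡ 4 (mod 215)
2^4 ≡ 4^2 = 16 ≡ 16 (mod 215)
2^8 ≡ 16^2 = 256 ≡ 41 (mod 215)
2^16 ≡ 41^2 = 1681 ≡ 176 (mod 215)
2^32 ≡ 176^2 = 30976 ≡ 16 (mod 215)
2^64 ≡ 16^2 = 256 ≡ 41 (mod 215)
107 = 64 + 32 + 8 + 2 + 1 in binary powers of 2.
So 2^107 ≡ 41 · 16 · 41 · 4 · 2 ≡ 168 (mod 215).
Squaring chain: 168; never reaches −1, so base 2 is a Miller–Rabin witness that 215 is composite.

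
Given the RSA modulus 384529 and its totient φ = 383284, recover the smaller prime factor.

563

φ(n) = (p−1)(q−1) = n − (p+q) + 1, so p + q = 384529 − 383284 + 1 = 1246.
p and q are the roots of t² − 1246t + 384529 = 0.
Discriminant: 1246² − 4·384529 = 1552516 − 1538116 = 14400; √14400 = 120.
q = (1246 − 120)/2 = 563, p = (1246 + 120)/2 = 683.
Check: 563 · 683 = 384529.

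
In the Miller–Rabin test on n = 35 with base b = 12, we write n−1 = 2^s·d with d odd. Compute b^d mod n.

17

35 − 1 = 34 = 2^1 · 17, so d = 17.
12^1 ≡ 12 (mod 35)
12^2 ≡ 12^2 = 144 ≡ 4 (mod 35)
12^4 ≡ 4^2 = 16 ≡ 16 (mod 35)
12^8 ≡ 16^2 = 256 ≡ 11 (mod 35)
12^16 ≡ 11^2 = 121 ≡ 16 (mod 35)
17 = 16 + 1 in binary powers of 2.
So 12^17 ≡ 16 · 12 ≡ 17 (mod 35).
Squaring chain: 17; never reaches −1, so base 12 is a Miller–Rabin witness that 35 is composite.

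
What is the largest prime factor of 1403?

1403 = 23 · 61
61 is prime.
So 1403 = 23 · 61; the largest prime factor is 61.

61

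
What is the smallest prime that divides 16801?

16801 is odd.
Digit sum 16, not divisible by 3.
Ends in 1: not divisible by 5.
7: 16801 = 7·2400 + 1
11: 16801 = 11·1527 + 4
13: 16801 = 13·1292 + 5
17: 16801 = 17·988 + 5
19: 16801 = 19·884 + 5
23: 16801 = 23·730 + 11
29: 16801 = 29·579 + 10
31: 16801 = 31·541 + 30
37: 16801 = 37·454 + 3
41: 16801 = 41·409 + 32
43: 16801 = 43·390 + 31
47: 16801 = 47·357 + 22
53: 16801 = 53·317

53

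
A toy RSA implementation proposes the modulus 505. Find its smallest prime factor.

505 is odd.
Digit sum 10, not divisible by 3.
Ends in 5: divisible by 5.

5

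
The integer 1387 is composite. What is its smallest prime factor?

1387 is odd.
Digit sum 19, not divisible by 3.
Ends in 7: not divisible by 5.
7: 1387 = 7·198 + 1
11: 1387 = 11·126 + 1
13: 1387 = 13·106 + 9
17: 1387 = 17·81 + 10
19: 1387 = 19·73

19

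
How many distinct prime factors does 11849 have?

11849 = 17^2 · 41
11849 = 17^2 · 41, which has 2 distinct prime factors.

2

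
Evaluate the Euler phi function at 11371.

11152

Factor: 11371 = 83 · 137.
φ(11371) = (83−1) · (137−1) = 82 · 136 = 11152.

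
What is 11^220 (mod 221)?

11^1 ≡ 11 (mod 221)
11^2 ≡ 11^2 = 121 ≡ 121 (mod 221)
11^4 ≡ 121^2 = 14641 ≡ 55 (mod 221)
11^8 ≡ 55^2 = 3025 ≡ 152 (mod 221)
11^16 ≡ 152^2 = 23104 ≡ 120 (mod 221)
11^32 ≡ 120^2 = 14400 ≡ 35 (mod 221)
11^64 ≡ 35^2 = 1225 ≡ 120 (mod 221)
11^128 ≡ 120^2 = 14400 ≡ 35 (mod 221)
220 = 128 + 64 + 16 + 8 + 4 in binary powers of 2.
So 11^220 ≡ 35 · 120 · 120 · 152 · 55 ≡ 81 (mod 221).
Since 81 ≠ 1, base 11 is a Fermat witness: 221 is composite.

81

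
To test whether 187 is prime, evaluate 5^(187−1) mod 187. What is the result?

60

5^1 ≡ 5 (mod 187)
5^2 ≡ 5^2 = 25 ≡ 25 (mod 187)
5^4 ≡ 25^2 = 625 ≡ 64 (mod 187)
5^8 ≡ 64^2 = 4096 ≡ 169 (mod 187)
5^16 ≡ 169^2 = 28561 ≡ 137 (mod 187)
5^32 ≡ 137^2 = 18769 ≡ 69 (mod 187)
5^64 ≡ 69^2 = 4761 ≡ 86 (mod 187)
5^128 ≡ 86^2 = 7396 ≡ 103 (mod 187)
186 = 128 + 32 + 16 + 8 + 2 in binary powers of 2.
So 5^186 ≡ 103 · 69 · 137 · 169 · 25 ≡ 60 (mod 187).
Since 60 ≠ 1, base 5 is a Fermat witness: 187 is composite.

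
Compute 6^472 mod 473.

6^1 ≡ 6 (mod 473)
6^2 ≡ 6^2 = 36 ≡ 36 (mod 473)
6^4 ≡ 36^2 = 1296 ≡ 350 (mod 473)
6^8 ≡ 350^2 = 122500 ≡ 466 (mod 473)
6^16 ≡ 466^2 = 217156 ≡ 49 (mod 473)
6^32 ≡ 49^2 = 2401 ≡ 36 (mod 473)
6^64 ≡ 36^2 = 1296 ≡ 350 (mod 473)
6^128 ≡ 350^2 = 122500 ≡ 466 (mod 473)
6^256 ≡ 466^2 = 217156 ≡ 49 (mod 473)
472 = 256 + 128 + 64 + 16 + 8 in binary powers of 2.
So 6^472 ≡ 49 · 466 · 350 · 49 · 466 ≡ 135 (mod 473).
Since 135 ≠ 1, base 6 is a Fermat witness: 473 is composite.

135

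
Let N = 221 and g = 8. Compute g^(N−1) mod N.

8^1 ≡ 8 (mod 221)
8^2 ≡ 8^2 = 64 ≡ 64 (mod 221)
8^4 ≡ 64^2 = 4096 ≡ 118 (mod 221)
8^8 ≡ 118^2 = 13924 ≡ 1 (mod 221)
8^16 ≡ 1^2 = 1 ≡ 1 (mod 221)
8^32 ≡ 1^2 = 1 ≡ 1 (mod 221)
8^64 ≡ 1^2 = 1 ≡ 1 (mod 221)
8^128 ≡ 1^2 = 1 ≡ 1 (mod 221)
220 = 128 + 64 + 16 + 8 + 4 in binary powers of 2.
So 8^220 ≡ 1 · 1 · 1 · 1 · 118 ≡ 118 (mod 221).
Since 118 ≠ 1, base 8 is a Fermat witness: 221 is composite.

118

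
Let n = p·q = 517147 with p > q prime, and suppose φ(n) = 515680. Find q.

φ(n) = (p−1)(q−1) = n − (p+q) + 1, so p + q = 517147 − 515680 + 1 = 1468.
p and q are the roots of t² − 1468t + 517147 = 0.
Discriminant: 1468² − 4·517147 = 2155024 − 2068588 = 86436; √86436 = 294.
q = (1468 − 294)/2 = 587, p = (1468 + 294)/2 = 881.
Check: 587 · 881 = 517147.

587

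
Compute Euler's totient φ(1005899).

969696

Factor: 1005899 = 43 · 149 · 157.
φ(1005899) = (43−1) · (149−1) · (157−1) = 42 · 148 · 156 = 969696.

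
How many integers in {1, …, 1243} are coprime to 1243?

Factor: 1243 = 11 · 113.
φ(1243) = (11−1) · (113−1) = 10 · 112 = 1120.

1120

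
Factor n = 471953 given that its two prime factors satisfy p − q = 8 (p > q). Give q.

Since p = q + 8, we have 471953 = q(q + 8), so q² + 8q − 471953 = 0.
Discriminant: 8² + 4·471953 = 64 + 1887812 = 1887876; √1887876 = 1374.
q = (−8 + 1374)/2 = 683, and p = q + 8 = 691.
Check: 683 · 691 = 471953.

683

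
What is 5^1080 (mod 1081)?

968

5^1 ≡ 5 (mod 1081)
5^2 ≡ 5^2 = 25 ≡ 25 (mod 1081)
5^4 ≡ 25^2 = 625 ≡ 625 (mod 1081)
5^8 ≡ 625^2 = 390625 ≡ 384 (mod 1081)
5^16 ≡ 384^2 = 147456 ≡ 440 (mod 1081)
5^32 ≡ 440^2 = 193600 ≡ 101 (mod 1081)
5^64 ≡ 101^2 = 10201 ≡ 472 (mod 1081)
5^128 ≡ 472^2 = 222784 ≡ 98 (mod 1081)
5^256 ≡ 98^2 = 9604 ≡ 956 (mod 1081)
5^512 ≡ 956^2 = 913936 ≡ 491 (mod 1081)
5^1024 ≡ 491^2 = 241081 ≡ 18 (mod 1081)
1080 = 1024 + 32 + 16 + 8 in binary powers of 2.
So 5^1080 ≡ 18 · 101 · 440 · 384 ≡ 968 (mod 1081).
Since 968 ≠ 1, base 5 is a Fermat witness: 1081 is composite.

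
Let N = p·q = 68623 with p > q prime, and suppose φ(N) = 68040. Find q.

163

φ(n) = (p−1)(q−1) = n − (p+q) + 1, so p + q = 68623 − 68040 + 1 = 584.
p and q are the roots of t² − 584t + 68623 = 0.
Discriminant: 584² − 4·68623 = 341056 − 274492 = 66564; √66564 = 258.
q = (584 − 258)/2 = 163, p = (584 + 258)/2 = 421.
Check: 163 · 421 = 68623.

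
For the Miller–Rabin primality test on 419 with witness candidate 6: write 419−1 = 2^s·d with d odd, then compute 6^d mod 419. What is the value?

418

419 − 1 = 418 = 2^1 · 209, so d = 209.
6^1 ≡ 6 (mod 419)
6^2 ≡ 6^2 = 36 ≡ 36 (mod 419)
6^4 ≡ 36^2 = 1296 ≡ 39 (mod 419)
6^8 ≡ 39^2 = 1521 ≡ 264 (mod 419)
6^16 ≡ 264^2 = 69696 ≡ 142 (mod 419)
6^32 ≡ 142^2 = 20164 ≡ 52 (mod 419)
6^64 ≡ 52^2 = 2704 ≡ 190 (mod 419)
6^128 ≡ 190^2 = 36100 ≡ 66 (mod 419)
209 = 128 + 64 + 16 + 1 in binary powers of 2.
So 6^209 ≡ 66 · 190 · 142 · 6 ≡ 418 (mod 419).
Since 6^d ≡ 418 (mod 419), base 6 does not prove 419 composite.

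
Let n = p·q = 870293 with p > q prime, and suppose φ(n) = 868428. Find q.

919

φ(n) = (p−1)(q−1) = n − (p+q) + 1, so p + q = 870293 − 868428 + 1 = 1866.
p and q are the roots of t² − 1866t + 870293 = 0.
Discriminant: 1866² − 4·870293 = 3481956 − 3481172 = 784; √784 = 28.
q = (1866 − 28)/2 = 919, p = (1866 + 28)/2 = 947.
Check: 919 · 947 = 870293.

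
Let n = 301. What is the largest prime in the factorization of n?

43

301 = 7 · 43
43 is prime.
So 301 = 7 · 43; the largest prime factor is 43.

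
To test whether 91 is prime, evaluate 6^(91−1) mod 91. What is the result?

6^1 ≡ 6 (mod 91)
6^2 ≡ 6^2 = 36 ≡ 36 (mod 91)
6^4 ≡ 36^2 = 1296 ≡ 22 (mod 91)
6^8 ≡ 22^2 = 484 ≡ 29 (mod 91)
6^16 ≡ 29^2 = 841 ≡ 22 (mod 91)
6^32 ≡ 22^2 = 484 ≡ 29 (mod 91)
6^64 ≡ 29^2 = 841 ≡ 22 (mod 91)
90 = 64 + 16 + 8 + 2 in binary powers of 2.
So 6^90 ≡ 22 · 22 · 29 · 36 ≡ 64 (mod 91).
Since 64 ≠ 1, base 6 is a Fermat witness: 91 is composite.

64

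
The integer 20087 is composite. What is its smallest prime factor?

53

20087 is odd.
Digit sum 17, not divisible by 3.
Ends in 7: not divisible by 5.
7: 20087 = 7·2869 + 4
11: 20087 = 11·1826 + 1
13: 20087 = 13·1545 + 2
17: 20087 = 17·1181 + 10
19: 20087 = 19·1057 + 4
23: 20087 = 23·873 + 8
29: 20087 = 29·692 + 19
31: 20087 = 31·647 + 30
37: 20087 = 37·542 + 33
41: 20087 = 41·489 + 38
43: 20087 = 43·467 + 6
47: 20087 = 47·427 + 18
53: 20087 = 53·379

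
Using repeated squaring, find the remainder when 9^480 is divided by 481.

9^1 ≡ 9 (mod 481)
9^2 ≡ 9^2 = 81 ≡ 81 (mod 481)
9^4 ≡ 81^2 = 6561 ≡ 308 (mod 481)
9^8 ≡ 308^2 = 94864 ≡ 107 (mod 481)
9^16 ≡ 107^2 = 11449 ≡ 386 (mod 481)
9^32 ≡ 386^2 = 148996 ≡ 367 (mod 481)
9^64 ≡ 367^2 = 134689 ≡ 9 (mod 481)
9^128 ≡ 9^2 = 81 ≡ 81 (mod 481)
9^256 ≡ 81^2 = 6561 ≡ 308 (mod 481)
480 = 256 + 128 + 64 + 32 in binary powers of 2.
So 9^480 ≡ 308 · 81 · 9 · 367 ≡ 248 (mod 481).
Since 248 ≠ 1, base 9 is a Fermat witness: 481 is composite.

248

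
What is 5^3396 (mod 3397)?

1626

5^1 ≡ 5 (mod 3397)
5^2 ≡ 5^2 = 25 ≡ 25 (mod 3397)
5^4 ≡ 25^2 = 625 ≡ 625 (mod 3397)
5^8 ≡ 625^2 = 390625 ≡ 3367 (mod 3397)
5^16 ≡ 3367^2 = 11336689 ≡ 900 (mod 3397)
5^32 ≡ 900^2 = 810000 ≡ 1514 (mod 3397)
5^64 ≡ 1514^2 = 2292196 ≡ 2618 (mod 3397)
5^128 ≡ 2618^2 = 6853924 ≡ 2175 (mod 3397)
5^256 ≡ 2175^2 = 4730625 ≡ 2001 (mod 3397)
5^512 ≡ 2001^2 = 4004001 ≡ 2335 (mod 3397)
5^1024 ≡ 2335^2 = 5452225 ≡ 40 (mod 3397)
5^2048 ≡ 40^2 = 1600 ≡ 1600 (mod 3397)
3396 = 2048 + 1024 + 256 + 64 + 4 in binary powers of 2.
So 5^3396 ≡ 1600 · 40 · 2001 · 2618 · 625 ≡ 1626 (mod 3397).
Since 1626 ≠ 1, base 5 is a Fermat witness: 3397 is composite.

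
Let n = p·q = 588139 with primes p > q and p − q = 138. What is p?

839

Since p = q + 138, we have 588139 = q(q + 138), so q² + 138q − 588139 = 0.
Discriminant: 138² + 4·588139 = 19044 + 2352556 = 2371600; √2371600 = 1540.
q = (−138 + 1540)/2 = 701, and p = q + 138 = 839.
Check: 701 · 839 = 588139.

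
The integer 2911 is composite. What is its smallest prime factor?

2911 is odd.
Digit sum 13, not divisible by 3.
Ends in 1: not divisible by 5.
7: 2911 = 7·415 + 6
11: 2911 = 11·264 + 7
13: 2911 = 13·223 + 12
17: 2911 = 17·171 + 4
19: 2911 = 19·153 + 4
23: 2911 = 23·126 + 13
29: 2911 = 29·100 + 11
31: 2911 = 31·93 + 28
37: 2911 = 37·78 + 25
41: 2911 = 41·71

41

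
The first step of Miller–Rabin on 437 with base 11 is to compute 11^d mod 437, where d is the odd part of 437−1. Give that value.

437 − 1 = 436 = 2^2 · 109, so d = 109.
11^1 ≡ 11 (mod 437)
11^2 ≡ 11^2 = 121 ≡ 121 (mod 437)
11^4 ≡ 121^2 = 14641 ≡ 220 (mod 437)
11^8 ≡ 220^2 = 48400 ≡ 330 (mod 437)
11^16 ≡ 330^2 = 108900 ≡ 87 (mod 437)
11^32 ≡ 87^2 = 7569 ≡ 140 (mod 437)
11^64 ≡ 140^2 = 19600 ≡ 372 (mod 437)
109 = 64 + 32 + 8 + 4 + 1 in binary powers of 2.
So 11^109 ≡ 372 · 140 · 330 · 220 · 11 ≡ 182 (mod 437).
Squaring chain: 182 → 349; never reaches −1, so base 11 is a Miller–Rabin witness that 437 is composite.

182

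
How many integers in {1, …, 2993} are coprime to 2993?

2880

Factor: 2993 = 41 · 73.
φ(2993) = (41−1) · (73−1) = 40 · 72 = 2880.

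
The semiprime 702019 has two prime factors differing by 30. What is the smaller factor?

823

Since p = q + 30, we have 702019 = q(q + 30), so q² + 30q − 702019 = 0.
Discriminant: 30² + 4·702019 = 900 + 2808076 = 2808976; √2808976 = 1676.
q = (−30 + 1676)/2 = 823, and p = q + 30 = 853.
Check: 823 · 853 = 702019.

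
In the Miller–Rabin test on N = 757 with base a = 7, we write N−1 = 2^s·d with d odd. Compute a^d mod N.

757 − 1 = 756 = 2^2 · 189, so d = 189.
7^1 ≡ 7 (mod 757)
7^2 ≡ 7^2 = 49 ≡ 49 (mod 757)
7^4 ≡ 49^2 = 2401 ≡ 130 (mod 757)
7^8 ≡ 130^2 = 16900 ≡ 246 (mod 757)
7^16 ≡ 246^2 = 60516 ≡ 713 (mod 757)
7^32 ≡ 713^2 = 508369 ≡ 422 (mod 757)
7^64 ≡ 422^2 = 178084 ≡ 189 (mod 757)
7^128 ≡ 189^2 = 35721 ≡ 142 (mod 757)
189 = 128 + 32 + 16 + 8 + 4 + 1 in binary powers of 2.
So 7^189 ≡ 142 · 422 · 713 · 246 · 130 · 7 ≡ 1 (mod 757).
Since 7^d ≡ 1 (mod 757), base 7 does not prove 757 composite.

1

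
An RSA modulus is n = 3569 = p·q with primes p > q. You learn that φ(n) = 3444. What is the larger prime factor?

φ(n) = (p−1)(q−1) = n − (p+q) + 1, so p + q = 3569 − 3444 + 1 = 126.
p and q are the roots of t² − 126t + 3569 = 0.
Discriminant: 126² − 4·3569 = 15876 − 14276 = 1600; √1600 = 40.
q = (126 − 40)/2 = 43, p = (126 + 40)/2 = 83.
Check: 43 · 83 = 3569.

83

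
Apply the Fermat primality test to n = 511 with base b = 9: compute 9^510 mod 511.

1

9^1 ≡ 9 (mod 511)
9^2 ≡ 9^2 = 81 ≡ 81 (mod 511)
9^4 ≡ 81^2 = 6561 ≡ 429 (mod 511)
9^8 ≡ 429^2 = 184041 ≡ 81 (mod 511)
9^16 ≡ 81^2 = 6561 ≡ 429 (mod 511)
9^32 ≡ 429^2 = 184041 ≡ 81 (mod 511)
9^64 ≡ 81^2 = 6561 ≡ 429 (mod 511)
9^128 ≡ 429^2 = 184041 ≡ 81 (mod 511)
9^256 ≡ 81^2 = 6561 ≡ 429 (mod 511)
510 = 256 + 128 + 64 + 32 + 16 + 8 + 4 + 2 in binary powers of 2.
So 9^510 ≡ 429 · 81 · 429 · 81 · 429 · 81 · 429 · 81 ≡ 1 (mod 511).
Since the result is 1, base 9 gives no evidence that 511 is composite.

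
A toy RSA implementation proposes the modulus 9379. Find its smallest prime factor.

9379 is odd.
Digit sum 28, not divisible by 3.
Ends in 9: not divisible by 5.
7: 9379 = 7·1339 + 6
11: 9379 = 11·852 + 7
13: 9379 = 13·721 + 6
17: 9379 = 17·551 + 12
19: 9379 = 19·493 + 12
23: 9379 = 23·407 + 18
29: 9379 = 29·323 + 12
31: 9379 = 31·302 + 17
37: 9379 = 37·253 + 18
41: 9379 = 41·228 + 31
43: 9379 = 43·218 + 5
47: 9379 = 47·199 + 26
53: 9379 = 53·176 + 51
59: 9379 = 59·158 + 57
61: 9379 = 61·153 + 46
67: 9379 = 67·139 + 66
71: 9379 = 71·132 + 7
73: 9379 = 73·128 + 35
79: 9379 = 79·118 + 57
83: 9379 = 83·113

83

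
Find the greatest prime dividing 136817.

71

136817 = 41 · 3337
3337 = 47 · 71
71 is prime.
So 136817 = 41 · 47 · 71; the largest prime factor is 71.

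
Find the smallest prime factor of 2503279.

97

2503279 is odd.
Digit sum 28, not divisible by 3.
Ends in 9: not divisible by 5.
7: 2503279 = 7·357611 + 2
11: 2503279 = 11·227570 + 9
13: 2503279 = 13·192559 + 12
17: 2503279 = 17·147251 + 12
19: 2503279 = 19·131751 + 10
23: 2503279 = 23·108838 + 5
29: 2503279 = 29·86319 + 28
31: 2503279 = 31·80750 + 29
37: 2503279 = 37·67656 + 7
41: 2503279 = 41·61055 + 24
43: 2503279 = 43·58215 + 34
47: 2503279 = 47·53261 + 12
53: 2503279 = 53·47231 + 36
59: 2503279 = 59·42428 + 27
61: 2503279 = 61·41037 + 22
67: 2503279 = 67·37362 + 25
71: 2503279 = 71·35257 + 32
73: 2503279 = 73·34291 + 36
79: 2503279 = 79·31687 + 6
83: 2503279 = 83·30159 + 82
89: 2503279 = 89·28126 + 65
97: 2503279 = 97·25807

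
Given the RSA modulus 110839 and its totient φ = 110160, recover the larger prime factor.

φ(n) = (p−1)(q−1) = n − (p+q) + 1, so p + q = 110839 − 110160 + 1 = 680.
p and q are the roots of t² − 680t + 110839 = 0.
Discriminant: 680² − 4·110839 = 462400 − 443356 = 19044; √19044 = 138.
q = (680 − 138)/2 = 271, p = (680 + 138)/2 = 409.
Check: 271 · 409 = 110839.

409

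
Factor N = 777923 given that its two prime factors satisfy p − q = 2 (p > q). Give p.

Since p = q + 2, we have 777923 = q(q + 2), so q² + 2q − 777923 = 0.
Discriminant: 2² + 4·777923 = 4 + 3111692 = 3111696; √3111696 = 1764.
q = (−2 + 1764)/2 = 881, and p = q + 2 = 883.
Check: 881 · 883 = 777923.

883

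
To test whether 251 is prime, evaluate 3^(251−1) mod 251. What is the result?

3^1 ≡ 3 (mod 251)
3^2 ≡ 3^2 = 9 ≡ 9 (mod 251)
3^4 ≡ 9^2 = 81 ≡ 81 (mod 251)
3^8 ≡ 81^2 = 6561 ≡ 35 (mod 251)
3^16 ≡ 35^2 = 1225 ≡ 221 (mod 251)
3^32 ≡ 221^2 = 48841 ≡ 147 (mod 251)
3^64 ≡ 147^2 = 21609 ≡ 23 (mod 251)
3^128 ≡ 23^2 = 529 ≡ 27 (mod 251)
250 = 128 + 64 + 32 + 16 + 8 + 2 in binary powers of 2.
So 3^250 ≡ 27 · 23 · 147 · 221 · 35 · 9 ≡ 1 (mod 251).
Since the result is 1, base 3 gives no evidence that 251 is composite.

1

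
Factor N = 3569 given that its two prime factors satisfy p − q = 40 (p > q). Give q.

Since p = q + 40, we have 3569 = q(q + 40), so q² + 40q − 3569 = 0.
Discriminant: 40² + 4·3569 = 1600 + 14276 = 15876; √15876 = 126.
q = (−40 + 126)/2 = 43, and p = q + 40 = 83.
Check: 43 · 83 = 3569.

43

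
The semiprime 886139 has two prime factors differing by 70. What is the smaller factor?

907

Since p = q + 70, we have 886139 = q(q + 70), so q² + 70q − 886139 = 0.
Discriminant: 70² + 4·886139 = 4900 + 3544556 = 3549456; √3549456 = 1884.
q = (−70 + 1884)/2 = 907, and p = q + 70 = 977.
Check: 907 · 977 = 886139.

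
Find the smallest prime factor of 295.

5

295 is odd.
Digit sum 16, not divisible by 3.
Ends in 5: divisible by 5.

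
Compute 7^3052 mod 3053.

7^1 ≡ 7 (mod 3053)
7^2 ≡ 7^2 = 49 ≡ 49 (mod 3053)
7^4 ≡ 49^2 = 2401 ≡ 2401 (mod 3053)
7^8 ≡ 2401^2 = 5764801 ≡ 737 (mod 3053)
7^16 ≡ 737^2 = 543169 ≡ 2788 (mod 3053)
7^32 ≡ 2788^2 = 7772944 ≡ 6 (mod 3053)
7^64 ≡ 6^2 = 36 ≡ 36 (mod 3053)
7^128 ≡ 36^2 = 1296 ≡ 1296 (mod 3053)
7^256 ≡ 1296^2 = 1679616 ≡ 466 (mod 3053)
7^512 ≡ 466^2 = 217156 ≡ 393 (mod 3053)
7^1024 ≡ 393^2 = 154449 ≡ 1799 (mod 3053)
7^2048 ≡ 1799^2 = 3236401 ≡ 221 (mod 3053)
3052 = 2048 + 512 + 256 + 128 + 64 + 32 + 8 + 4 in binary powers of 2.
So 7^3052 ≡ 221 · 393 · 466 · 1296 · 36 · 6 · 737 · 2401 ≡ 767 (mod 3053).
Since 767 ≠ 1, base 7 is a Fermat witness: 3053 is composite.

767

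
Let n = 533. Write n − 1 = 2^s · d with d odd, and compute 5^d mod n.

533 − 1 = 532 = 2^2 · 133, so d = 133.
5^1 ≡ 5 (mod 533)
5^2 ≡ 5^2 = 25 ≡ 25 (mod 533)
5^4 ≡ 25^2 = 625 ≡ 92 (mod 533)
5^8 ≡ 92^2 = 8464 ≡ 469 (mod 533)
5^16 ≡ 469^2 = 219961 ≡ 365 (mod 533)
5^32 ≡ 365^2 = 133225 ≡ 508 (mod 533)
5^64 ≡ 508^2 = 258064 ≡ 92 (mod 533)
5^128 ≡ 92^2 = 8464 ≡ 469 (mod 533)
133 = 128 + 4 + 1 in binary powers of 2.
So 5^133 ≡ 469 · 92 · 5 ≡ 408 (mod 533).
Squaring chain: 408 → 168; never reaches −1, so base 5 is a Miller–Rabin witness that 533 is composite.

408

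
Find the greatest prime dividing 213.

213 = 3 · 71
71 is prime.
So 213 = 3 · 71; the largest prime factor is 71.

71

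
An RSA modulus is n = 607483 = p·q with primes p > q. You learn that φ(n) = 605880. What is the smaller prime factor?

613

φ(n) = (p−1)(q−1) = n − (p+q) + 1, so p + q = 607483 − 605880 + 1 = 1604.
p and q are the roots of t² − 1604t + 607483 = 0.
Discriminant: 1604² − 4·607483 = 2572816 − 2429932 = 142884; √142884 = 378.
q = (1604 − 378)/2 = 613, p = (1604 + 378)/2 = 991.
Check: 613 · 991 = 607483.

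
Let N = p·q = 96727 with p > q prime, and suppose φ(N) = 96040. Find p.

491

φ(n) = (p−1)(q−1) = n − (p+q) + 1, so p + q = 96727 − 96040 + 1 = 688.
p and q are the roots of t² − 688t + 96727 = 0.
Discriminant: 688² − 4·96727 = 473344 − 386908 = 86436; √86436 = 294.
q = (688 − 294)/2 = 197, p = (688 + 294)/2 = 491.
Check: 197 · 491 = 96727.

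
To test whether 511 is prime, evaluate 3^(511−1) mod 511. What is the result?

218

3^1 ≡ 3 (mod 511)
3^2 ≡ 3^2 = 9 ≡ 9 (mod 511)
3^4 ≡ 9^2 = 81 ≡ 81 (mod 511)
3^8 ≡ 81^2 = 6561 ≡ 429 (mod 511)
3^16 ≡ 429^2 = 184041 ≡ 81 (mod 511)
3^32 ≡ 81^2 = 6561 ≡ 429 (mod 511)
3^64 ≡ 429^2 = 184041 ≡ 81 (mod 511)
3^128 ≡ 81^2 = 6561 ≡ 429 (mod 511)
3^256 ≡ 429^2 = 184041 ≡ 81 (mod 511)
510 = 256 + 128 + 64 + 32 + 16 + 8 + 4 + 2 in binary powers of 2.
So 3^510 ≡ 81 · 429 · 81 · 429 · 81 · 429 · 81 · 9 ≡ 218 (mod 511).
Since 218 ≠ 1, base 3 is a Fermat witness: 511 is composite.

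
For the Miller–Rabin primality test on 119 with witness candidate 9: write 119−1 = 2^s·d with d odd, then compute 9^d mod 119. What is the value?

119 − 1 = 118 = 2^1 · 59, so d = 59.
9^1 ≡ 9 (mod 119)
9^2 ≡ 9^2 = 81 ≡ 81 (mod 119)
9^4 ≡ 81^2 = 6561 ≡ 16 (mod 119)
9^8 ≡ 16^2 = 256 ≡ 18 (mod 119)
9^16 ≡ 18^2 = 324 ≡ 86 (mod 119)
9^32 ≡ 86^2 = 7396 ≡ 18 (mod 119)
59 = 32 + 16 + 8 + 2 + 1 in binary powers of 2.
So 9^59 ≡ 18 · 86 · 18 · 81 · 9 ≡ 32 (mod 119).
Squaring chain: 32; never reaches −1, so base 9 is a Miller–Rabin witness that 119 is composite.

32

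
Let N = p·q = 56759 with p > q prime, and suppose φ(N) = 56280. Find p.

269

φ(n) = (p−1)(q−1) = n − (p+q) + 1, so p + q = 56759 − 56280 + 1 = 480.
p and q are the roots of t² − 480t + 56759 = 0.
Discriminant: 480² − 4·56759 = 230400 − 227036 = 3364; √3364 = 58.
q = (480 − 58)/2 = 211, p = (480 + 58)/2 = 269.
Check: 211 · 269 = 56759.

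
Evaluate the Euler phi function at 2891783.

2830464

Factor: 2891783 = 113 · 157 · 163.
φ(2891783) = (113−1) · (157−1) · (163−1) = 112 · 156 · 162 = 2830464.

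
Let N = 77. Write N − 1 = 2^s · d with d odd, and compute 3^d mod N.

59

77 − 1 = 76 = 2^2 · 19, so d = 19.
3^1 ≡ 3 (mod 77)
3^2 ≡ 3^2 = 9 ≡ 9 (mod 77)
3^4 ≡ 9^2 = 81 ≡ 4 (mod 77)
3^8 ≡ 4^2 = 16 ≡ 16 (mod 77)
3^16 ≡ 16^2 = 256 ≡ 25 (mod 77)
19 = 16 + 2 + 1 in binary powers of 2.
So 3^19 ≡ 25 · 9 · 3 ≡ 59 (mod 77).
Squaring chain: 59 → 16; never reaches −1, so base 3 is a Miller–Rabin witness that 77 is composite.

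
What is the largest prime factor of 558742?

89

558742 = 2 · 279371
279371 = 43 · 6497
6497 = 73 · 89
89 is prime.
So 558742 = 2 · 43 · 73 · 89; the largest prime factor is 89.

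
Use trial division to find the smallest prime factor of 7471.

31

7471 is odd.
Digit sum 19, not divisible by 3.
Ends in 1: not divisible by 5.
7: 7471 = 7·1067 + 2
11: 7471 = 11·679 + 2
13: 7471 = 13·574 + 9
17: 7471 = 17·439 + 8
19: 7471 = 19·393 + 4
23: 7471 = 23·324 + 19
29: 7471 = 29·257 + 18
31: 7471 = 31·241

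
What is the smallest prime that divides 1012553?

31

1012553 is odd.
Digit sum 17, not divisible by 3.
Ends in 3: not divisible by 5.
7: 1012553 = 7·144650 + 3
11: 1012553 = 11·92050 + 3
13: 1012553 = 13·77888 + 9
17: 1012553 = 17·59561 + 16
19: 1012553 = 19·53292 + 5
23: 1012553 = 23·44024 + 1
29: 1012553 = 29·34915 + 18
31: 1012553 = 31·32663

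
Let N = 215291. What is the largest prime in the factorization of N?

89

215291 = 41 · 5251
5251 = 59 · 89
89 is prime.
So 215291 = 41 · 59 · 89; the largest prime factor is 89.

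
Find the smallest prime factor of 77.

7

77 is odd.
Digit sum 14, not divisible by 3.
Ends in 7: not divisible by 5.
7: 77 = 7·11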